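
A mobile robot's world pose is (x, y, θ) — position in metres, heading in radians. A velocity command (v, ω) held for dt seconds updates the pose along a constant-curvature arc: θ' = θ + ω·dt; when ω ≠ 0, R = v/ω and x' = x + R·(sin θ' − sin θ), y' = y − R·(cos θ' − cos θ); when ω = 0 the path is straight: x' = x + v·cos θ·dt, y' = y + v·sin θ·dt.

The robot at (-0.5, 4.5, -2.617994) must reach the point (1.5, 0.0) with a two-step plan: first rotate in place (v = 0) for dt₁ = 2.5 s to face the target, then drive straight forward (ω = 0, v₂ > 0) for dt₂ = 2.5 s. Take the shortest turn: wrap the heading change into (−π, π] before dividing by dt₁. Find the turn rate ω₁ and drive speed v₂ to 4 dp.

heading to target = atan2(0−4.5, 1.5−-0.5) = -1.1526
Δθ = wrap(-1.1526 − -2.6180) = 1.4654; ω₁ = Δθ/dt₁ = 0.5862
distance = √((1.5−-0.5)² + (0−4.5)²) = 4.9244; v₂ = distance/dt₂ = 1.9698

ω₁ = 0.5862, v₂ = 1.9698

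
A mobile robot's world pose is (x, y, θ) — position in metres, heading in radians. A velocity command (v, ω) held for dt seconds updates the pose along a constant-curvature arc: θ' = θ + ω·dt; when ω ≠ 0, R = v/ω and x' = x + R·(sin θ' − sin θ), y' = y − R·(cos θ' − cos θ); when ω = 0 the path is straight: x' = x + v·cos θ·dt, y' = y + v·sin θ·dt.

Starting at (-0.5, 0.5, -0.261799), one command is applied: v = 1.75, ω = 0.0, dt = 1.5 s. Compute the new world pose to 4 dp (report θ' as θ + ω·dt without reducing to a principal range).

(2.0356, -0.1794, -0.2618)

θ' = -0.2618 + 0.0·1.5 = -0.2618
ω = 0 → straight: x' = -0.5 + 1.75·cos(-0.2618)·1.5 = 2.0356
y' = 0.5 + 1.75·sin(-0.2618)·1.5 = -0.1794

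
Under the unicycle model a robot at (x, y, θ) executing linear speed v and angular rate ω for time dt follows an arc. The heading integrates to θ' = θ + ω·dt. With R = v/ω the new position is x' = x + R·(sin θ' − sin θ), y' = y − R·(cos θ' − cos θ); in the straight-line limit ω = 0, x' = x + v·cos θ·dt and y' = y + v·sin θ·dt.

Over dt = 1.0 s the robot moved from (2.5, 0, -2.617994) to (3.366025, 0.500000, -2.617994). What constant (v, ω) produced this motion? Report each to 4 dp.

Δθ = -2.617994 − -2.617994 = 0.000000
ω = Δθ/dt = 0.000000/1.0 = 0.0000
ω = 0 → v = (Δx·cos θ + Δy·sin θ)/dt = -1.0000

v = -1.0000, ω = 0.0000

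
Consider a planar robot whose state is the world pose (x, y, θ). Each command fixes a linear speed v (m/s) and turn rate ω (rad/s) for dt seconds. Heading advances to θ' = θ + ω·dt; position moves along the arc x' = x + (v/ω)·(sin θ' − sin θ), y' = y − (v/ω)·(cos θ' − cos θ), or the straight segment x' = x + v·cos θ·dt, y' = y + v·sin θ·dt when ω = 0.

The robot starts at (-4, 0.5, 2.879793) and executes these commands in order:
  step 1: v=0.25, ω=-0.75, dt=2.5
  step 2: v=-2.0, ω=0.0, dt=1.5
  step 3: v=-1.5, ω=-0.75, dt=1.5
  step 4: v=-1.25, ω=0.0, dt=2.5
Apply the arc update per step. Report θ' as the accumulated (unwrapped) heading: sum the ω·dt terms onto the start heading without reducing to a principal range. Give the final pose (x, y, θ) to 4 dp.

step 1: θ'=1.0048 (R=-0.3333) → pose (-4.1951, 1.0007, 1.0048)
step 2: θ'=1.0048 (straight) → pose (-5.8039, -1.5314, 1.0048)
step 3: θ'=-0.1202 (R=2.0000) → pose (-7.7318, -2.4445, -0.1202)
step 4: θ'=-0.1202 (straight) → pose (-10.8343, -2.0697, -0.1202)

(-10.8343, -2.0697, -0.1202)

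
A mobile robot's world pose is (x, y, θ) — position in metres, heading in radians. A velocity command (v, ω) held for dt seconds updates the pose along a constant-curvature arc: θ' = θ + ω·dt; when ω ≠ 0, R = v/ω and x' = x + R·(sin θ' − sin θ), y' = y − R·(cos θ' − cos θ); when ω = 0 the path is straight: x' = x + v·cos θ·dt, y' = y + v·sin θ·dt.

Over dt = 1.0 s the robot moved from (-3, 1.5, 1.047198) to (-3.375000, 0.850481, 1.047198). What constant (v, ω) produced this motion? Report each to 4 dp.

v = -0.7500, ω = 0.0000

Δθ = 1.047198 − 1.047198 = 0.000000
ω = Δθ/dt = 0.000000/1.0 = 0.0000
ω = 0 → v = (Δx·cos θ + Δy·sin θ)/dt = -0.7500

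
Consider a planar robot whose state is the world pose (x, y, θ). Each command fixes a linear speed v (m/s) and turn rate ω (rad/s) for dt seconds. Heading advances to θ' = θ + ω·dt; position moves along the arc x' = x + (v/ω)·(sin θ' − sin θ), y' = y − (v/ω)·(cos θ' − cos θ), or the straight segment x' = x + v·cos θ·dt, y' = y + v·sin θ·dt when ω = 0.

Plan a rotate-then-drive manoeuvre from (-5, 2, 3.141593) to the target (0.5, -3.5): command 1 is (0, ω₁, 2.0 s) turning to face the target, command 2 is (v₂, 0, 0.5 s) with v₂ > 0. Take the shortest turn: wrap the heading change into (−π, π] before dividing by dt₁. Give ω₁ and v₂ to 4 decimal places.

heading to target = atan2(-3.5−2, 0.5−-5) = -0.7854
Δθ = wrap(-0.7854 − 3.1416) = 2.3562; ω₁ = Δθ/dt₁ = 1.1781
distance = √((0.5−-5)² + (-3.5−2)²) = 7.7782; v₂ = distance/dt₂ = 15.5563

ω₁ = 1.1781, v₂ = 15.5563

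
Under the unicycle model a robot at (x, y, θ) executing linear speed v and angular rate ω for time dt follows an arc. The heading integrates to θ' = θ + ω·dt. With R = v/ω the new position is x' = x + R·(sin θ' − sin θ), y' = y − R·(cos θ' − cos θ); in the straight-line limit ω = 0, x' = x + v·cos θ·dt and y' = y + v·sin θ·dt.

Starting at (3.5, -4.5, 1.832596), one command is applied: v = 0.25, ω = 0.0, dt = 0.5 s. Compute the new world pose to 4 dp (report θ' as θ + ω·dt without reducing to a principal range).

θ' = 1.8326 + 0.0·0.5 = 1.8326
ω = 0 → straight: x' = 3.5 + 0.25·cos(1.8326)·0.5 = 3.4676
y' = -4.5 + 0.25·sin(1.8326)·0.5 = -4.3793

(3.4676, -4.3793, 1.8326)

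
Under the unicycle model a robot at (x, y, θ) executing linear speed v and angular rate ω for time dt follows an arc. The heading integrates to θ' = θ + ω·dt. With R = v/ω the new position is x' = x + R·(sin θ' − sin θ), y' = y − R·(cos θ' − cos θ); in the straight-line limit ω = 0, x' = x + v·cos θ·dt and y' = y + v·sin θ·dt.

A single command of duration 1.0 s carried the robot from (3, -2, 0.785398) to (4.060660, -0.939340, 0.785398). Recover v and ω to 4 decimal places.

Δθ = 0.785398 − 0.785398 = 0.000000
ω = Δθ/dt = 0.000000/1.0 = 0.0000
ω = 0 → v = (Δx·cos θ + Δy·sin θ)/dt = 1.5000

v = 1.5000, ω = 0.0000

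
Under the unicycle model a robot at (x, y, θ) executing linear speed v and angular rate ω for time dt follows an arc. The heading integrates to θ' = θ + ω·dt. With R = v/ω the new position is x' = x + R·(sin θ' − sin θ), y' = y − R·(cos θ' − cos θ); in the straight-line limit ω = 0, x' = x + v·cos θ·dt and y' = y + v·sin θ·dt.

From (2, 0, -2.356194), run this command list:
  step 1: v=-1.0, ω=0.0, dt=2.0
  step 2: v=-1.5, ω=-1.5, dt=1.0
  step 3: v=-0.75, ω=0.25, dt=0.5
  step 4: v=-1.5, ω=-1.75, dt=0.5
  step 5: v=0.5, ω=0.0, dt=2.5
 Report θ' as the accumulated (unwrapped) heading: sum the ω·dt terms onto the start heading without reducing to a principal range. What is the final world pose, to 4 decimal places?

step 1: θ'=-2.3562 (straight) → pose (3.4142, 1.4142, -2.3562)
step 2: θ'=-3.8562 (R=1.0000) → pose (4.7766, 1.4625, -3.8562)
step 3: θ'=-3.7312 (R=-3.0000) → pose (5.0745, 1.2350, -3.7312)
step 4: θ'=-4.6062 (R=0.8571) → pose (5.4502, 0.6135, -4.6062)
step 5: θ'=-4.6062 (straight) → pose (5.3177, 1.8564, -4.6062)

(5.3177, 1.8564, -4.6062)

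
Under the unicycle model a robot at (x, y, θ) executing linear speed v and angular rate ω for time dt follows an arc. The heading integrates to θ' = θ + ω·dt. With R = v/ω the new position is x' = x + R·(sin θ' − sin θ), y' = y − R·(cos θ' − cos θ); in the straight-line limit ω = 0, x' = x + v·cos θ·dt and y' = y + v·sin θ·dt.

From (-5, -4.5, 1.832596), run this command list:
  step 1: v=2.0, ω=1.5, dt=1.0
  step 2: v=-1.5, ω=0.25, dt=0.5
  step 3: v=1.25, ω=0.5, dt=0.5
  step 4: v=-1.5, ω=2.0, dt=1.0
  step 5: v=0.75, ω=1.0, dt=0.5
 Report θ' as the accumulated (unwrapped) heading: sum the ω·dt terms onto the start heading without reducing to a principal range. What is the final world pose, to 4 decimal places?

(-6.0215, -2.4706, 6.2076)

step 1: θ'=3.3326 (R=1.3333) → pose (-6.5410, -3.5360, 3.3326)
step 2: θ'=3.4576 (R=-6.0000) → pose (-5.8155, -3.3480, 3.4576)
step 3: θ'=3.7076 (R=2.5000) → pose (-6.3792, -3.6141, 3.7076)
step 4: θ'=5.7076 (R=-0.7500) → pose (-6.3732, -2.3519, 5.7076)
step 5: θ'=6.2076 (R=0.7500) → pose (-6.0215, -2.4706, 6.2076)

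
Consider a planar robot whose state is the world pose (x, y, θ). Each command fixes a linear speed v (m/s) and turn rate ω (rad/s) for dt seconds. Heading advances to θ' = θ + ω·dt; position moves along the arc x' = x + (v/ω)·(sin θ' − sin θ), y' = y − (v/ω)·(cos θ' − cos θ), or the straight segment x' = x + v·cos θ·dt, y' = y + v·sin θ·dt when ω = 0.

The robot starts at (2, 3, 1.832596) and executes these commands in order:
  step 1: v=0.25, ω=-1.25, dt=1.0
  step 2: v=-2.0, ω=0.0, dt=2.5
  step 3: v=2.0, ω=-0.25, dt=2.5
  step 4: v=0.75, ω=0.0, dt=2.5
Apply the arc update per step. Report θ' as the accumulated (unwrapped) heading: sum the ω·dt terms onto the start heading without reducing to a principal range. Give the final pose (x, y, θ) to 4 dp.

(4.5220, 1.7008, -0.0424)

step 1: θ'=0.5826 (R=-0.2000) → pose (2.0831, 3.2188, 0.5826)
step 2: θ'=0.5826 (straight) → pose (-2.0920, 0.4678, 0.5826)
step 3: θ'=-0.0424 (R=-8.0000) → pose (2.6486, 1.7803, -0.0424)
step 4: θ'=-0.0424 (straight) → pose (4.5220, 1.7008, -0.0424)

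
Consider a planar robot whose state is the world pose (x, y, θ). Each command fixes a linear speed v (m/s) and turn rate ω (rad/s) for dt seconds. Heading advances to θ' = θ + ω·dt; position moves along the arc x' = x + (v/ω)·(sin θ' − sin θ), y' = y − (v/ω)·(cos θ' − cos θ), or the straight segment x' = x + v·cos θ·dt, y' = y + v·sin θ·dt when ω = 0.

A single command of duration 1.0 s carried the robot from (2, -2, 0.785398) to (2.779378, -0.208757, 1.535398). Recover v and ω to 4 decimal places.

Δθ = 1.535398 − 0.785398 = 0.750000
ω = Δθ/dt = 0.750000/1.0 = 0.7500
R = −Δy/(cos θ' − cos θ) = 2.6667
v = R·ω = 2.6667·0.7500 = 2.0000

v = 2.0000, ω = 0.7500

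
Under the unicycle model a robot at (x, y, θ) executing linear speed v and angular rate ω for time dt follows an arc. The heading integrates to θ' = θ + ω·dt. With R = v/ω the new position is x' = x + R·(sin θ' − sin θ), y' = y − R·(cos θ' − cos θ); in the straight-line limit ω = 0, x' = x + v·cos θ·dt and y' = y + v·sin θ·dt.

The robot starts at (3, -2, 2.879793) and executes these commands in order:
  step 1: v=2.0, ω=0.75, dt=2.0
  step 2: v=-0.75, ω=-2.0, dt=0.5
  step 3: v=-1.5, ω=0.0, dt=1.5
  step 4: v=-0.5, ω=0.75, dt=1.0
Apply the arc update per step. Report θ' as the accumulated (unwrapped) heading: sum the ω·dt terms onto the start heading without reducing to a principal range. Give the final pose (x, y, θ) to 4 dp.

step 1: θ'=4.3798 (R=2.6667) → pose (-0.2107, -3.7051, 4.3798)
step 2: θ'=3.3798 (R=0.3750) → pose (0.0553, -3.4632, 3.3798)
step 3: θ'=3.3798 (straight) → pose (2.2417, -2.9323, 3.3798)
step 4: θ'=4.1298 (R=-0.6667) → pose (2.6411, -2.6512, 4.1298)

(2.6411, -2.6512, 4.1298)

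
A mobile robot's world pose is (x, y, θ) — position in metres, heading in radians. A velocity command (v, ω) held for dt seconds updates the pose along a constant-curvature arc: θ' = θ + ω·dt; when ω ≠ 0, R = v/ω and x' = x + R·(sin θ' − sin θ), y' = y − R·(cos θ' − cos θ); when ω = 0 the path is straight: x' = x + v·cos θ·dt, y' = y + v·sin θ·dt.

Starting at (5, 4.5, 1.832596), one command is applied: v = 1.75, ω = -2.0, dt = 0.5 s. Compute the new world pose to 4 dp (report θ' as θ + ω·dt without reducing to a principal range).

θ' = 1.8326 + -2.0·0.5 = 0.8326
R = v/ω = 1.75/-2.0 = -0.8750
x' = 5 + -0.8750·(sin 0.8326 − sin 1.8326) = 5.1980
y' = 4.5 − -0.8750·(cos 0.8326 − cos 1.8326) = 5.3153

(5.1980, 5.3153, 0.8326)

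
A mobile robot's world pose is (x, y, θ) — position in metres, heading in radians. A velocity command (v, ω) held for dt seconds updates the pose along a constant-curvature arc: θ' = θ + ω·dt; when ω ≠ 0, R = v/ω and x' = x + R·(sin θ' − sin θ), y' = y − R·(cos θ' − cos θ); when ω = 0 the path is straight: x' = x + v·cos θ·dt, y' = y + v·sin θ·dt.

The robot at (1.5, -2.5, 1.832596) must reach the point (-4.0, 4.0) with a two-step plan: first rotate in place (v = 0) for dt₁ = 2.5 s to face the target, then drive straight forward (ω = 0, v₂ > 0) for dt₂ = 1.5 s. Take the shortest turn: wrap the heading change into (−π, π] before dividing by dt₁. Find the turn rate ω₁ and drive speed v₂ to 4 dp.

heading to target = atan2(4−-2.5, -4−1.5) = 2.2731
Δθ = wrap(2.2731 − 1.8326) = 0.4405; ω₁ = Δθ/dt₁ = 0.1762
distance = √((-4−1.5)² + (4−-2.5)²) = 8.5147; v₂ = distance/dt₂ = 5.6765

ω₁ = 0.1762, v₂ = 5.6765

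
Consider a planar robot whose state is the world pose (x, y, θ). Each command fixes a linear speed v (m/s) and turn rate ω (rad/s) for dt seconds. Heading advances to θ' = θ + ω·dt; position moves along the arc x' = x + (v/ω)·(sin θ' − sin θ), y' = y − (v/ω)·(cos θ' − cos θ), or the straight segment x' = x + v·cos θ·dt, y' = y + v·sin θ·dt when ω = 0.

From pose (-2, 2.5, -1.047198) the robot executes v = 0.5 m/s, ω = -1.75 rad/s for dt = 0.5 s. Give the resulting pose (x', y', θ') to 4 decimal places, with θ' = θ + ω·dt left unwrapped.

θ' = -1.0472 + -1.75·0.5 = -1.9222
R = v/ω = 0.5/-1.75 = -0.2857
x' = -2 + -0.2857·(sin -1.9222 − sin -1.0472) = -1.9792
y' = 2.5 − -0.2857·(cos -1.9222 − cos -1.0472) = 2.2588

(-1.9792, 2.2588, -1.9222)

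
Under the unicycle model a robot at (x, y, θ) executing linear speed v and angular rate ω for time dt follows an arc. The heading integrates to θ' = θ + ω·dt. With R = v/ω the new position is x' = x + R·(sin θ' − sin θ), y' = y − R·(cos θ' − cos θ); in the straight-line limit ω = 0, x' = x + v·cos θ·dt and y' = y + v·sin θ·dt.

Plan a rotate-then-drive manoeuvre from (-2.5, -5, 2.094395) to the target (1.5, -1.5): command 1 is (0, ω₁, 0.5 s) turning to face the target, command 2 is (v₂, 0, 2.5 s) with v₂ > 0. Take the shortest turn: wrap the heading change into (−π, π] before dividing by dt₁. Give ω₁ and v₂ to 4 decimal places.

ω₁ = -2.7511, v₂ = 2.1260

heading to target = atan2(-1.5−-5, 1.5−-2.5) = 0.7188
Δθ = wrap(0.7188 − 2.0944) = -1.3756; ω₁ = Δθ/dt₁ = -2.7511
distance = √((1.5−-2.5)² + (-1.5−-5)²) = 5.3151; v₂ = distance/dt₂ = 2.1260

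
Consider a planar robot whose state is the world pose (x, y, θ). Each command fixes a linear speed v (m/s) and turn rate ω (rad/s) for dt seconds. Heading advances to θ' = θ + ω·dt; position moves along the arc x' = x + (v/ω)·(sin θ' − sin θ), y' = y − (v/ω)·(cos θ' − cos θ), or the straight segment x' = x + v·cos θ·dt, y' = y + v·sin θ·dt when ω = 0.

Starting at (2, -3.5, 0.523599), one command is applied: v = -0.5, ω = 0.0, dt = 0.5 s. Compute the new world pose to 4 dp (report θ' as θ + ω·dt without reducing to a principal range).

(1.7835, -3.6250, 0.5236)

θ' = 0.5236 + 0.0·0.5 = 0.5236
ω = 0 → straight: x' = 2 + -0.5·cos(0.5236)·0.5 = 1.7835
y' = -3.5 + -0.5·sin(0.5236)·0.5 = -3.6250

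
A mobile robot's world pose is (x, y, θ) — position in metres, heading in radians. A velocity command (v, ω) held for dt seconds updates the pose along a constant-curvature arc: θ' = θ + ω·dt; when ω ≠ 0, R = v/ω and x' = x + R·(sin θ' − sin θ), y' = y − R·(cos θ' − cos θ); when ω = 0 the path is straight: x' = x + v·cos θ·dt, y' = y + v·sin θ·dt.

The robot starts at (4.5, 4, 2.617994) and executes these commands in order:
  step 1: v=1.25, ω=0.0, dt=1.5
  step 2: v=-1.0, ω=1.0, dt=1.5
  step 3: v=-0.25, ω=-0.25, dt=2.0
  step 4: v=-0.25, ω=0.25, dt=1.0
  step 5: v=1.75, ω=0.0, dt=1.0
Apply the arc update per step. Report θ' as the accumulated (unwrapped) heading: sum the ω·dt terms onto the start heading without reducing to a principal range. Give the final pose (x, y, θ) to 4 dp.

step 1: θ'=2.6180 (straight) → pose (2.8762, 4.9375, 2.6180)
step 2: θ'=4.1180 (R=-1.0000) → pose (4.2047, 5.2435, 4.1180)
step 3: θ'=3.6180 (R=1.0000) → pose (4.5746, 5.5722, 3.6180)
step 4: θ'=3.8680 (R=-1.0000) → pose (4.7802, 5.7132, 3.8680)
step 5: θ'=3.8680 (straight) → pose (3.4719, 4.5509, 3.8680)

(3.4719, 4.5509, 3.8680)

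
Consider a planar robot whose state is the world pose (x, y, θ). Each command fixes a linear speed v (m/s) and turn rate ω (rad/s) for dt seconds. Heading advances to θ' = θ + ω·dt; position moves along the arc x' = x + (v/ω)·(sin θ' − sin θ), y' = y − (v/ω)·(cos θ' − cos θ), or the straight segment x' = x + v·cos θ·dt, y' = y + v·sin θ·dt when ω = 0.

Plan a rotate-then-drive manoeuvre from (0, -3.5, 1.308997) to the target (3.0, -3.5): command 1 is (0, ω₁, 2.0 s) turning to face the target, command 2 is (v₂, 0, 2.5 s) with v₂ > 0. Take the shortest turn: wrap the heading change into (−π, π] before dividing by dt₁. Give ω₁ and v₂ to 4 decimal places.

heading to target = atan2(-3.5−-3.5, 3−0) = 0.0000
Δθ = wrap(0.0000 − 1.3090) = -1.3090; ω₁ = Δθ/dt₁ = -0.6545
distance = √((3−0)² + (-3.5−-3.5)²) = 3.0000; v₂ = distance/dt₂ = 1.2000

ω₁ = -0.6545, v₂ = 1.2000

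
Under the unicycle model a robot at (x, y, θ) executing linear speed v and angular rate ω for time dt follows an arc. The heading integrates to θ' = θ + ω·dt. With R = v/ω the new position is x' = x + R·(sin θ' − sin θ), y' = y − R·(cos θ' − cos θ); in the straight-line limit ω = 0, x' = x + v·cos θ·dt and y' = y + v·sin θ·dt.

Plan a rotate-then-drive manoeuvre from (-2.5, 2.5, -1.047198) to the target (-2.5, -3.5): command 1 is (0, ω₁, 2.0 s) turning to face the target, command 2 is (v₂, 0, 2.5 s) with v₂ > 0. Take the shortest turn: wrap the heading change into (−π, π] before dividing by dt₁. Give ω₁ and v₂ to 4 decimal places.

ω₁ = -0.2618, v₂ = 2.4000

heading to target = atan2(-3.5−2.5, -2.5−-2.5) = -1.5708
Δθ = wrap(-1.5708 − -1.0472) = -0.5236; ω₁ = Δθ/dt₁ = -0.2618
distance = √((-2.5−-2.5)² + (-3.5−2.5)²) = 6.0000; v₂ = distance/dt₂ = 2.4000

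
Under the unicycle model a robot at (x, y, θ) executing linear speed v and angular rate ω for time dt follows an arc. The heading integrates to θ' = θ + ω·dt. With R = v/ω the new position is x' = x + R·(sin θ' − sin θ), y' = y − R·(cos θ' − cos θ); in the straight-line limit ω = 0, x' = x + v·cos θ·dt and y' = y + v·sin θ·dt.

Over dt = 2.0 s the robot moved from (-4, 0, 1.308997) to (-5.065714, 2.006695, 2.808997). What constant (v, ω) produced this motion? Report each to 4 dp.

v = 1.2500, ω = 0.7500

Δθ = 2.808997 − 1.308997 = 1.500000
ω = Δθ/dt = 1.500000/2.0 = 0.7500
R = −Δy/(cos θ' − cos θ) = 1.6667
v = R·ω = 1.6667·0.7500 = 1.2500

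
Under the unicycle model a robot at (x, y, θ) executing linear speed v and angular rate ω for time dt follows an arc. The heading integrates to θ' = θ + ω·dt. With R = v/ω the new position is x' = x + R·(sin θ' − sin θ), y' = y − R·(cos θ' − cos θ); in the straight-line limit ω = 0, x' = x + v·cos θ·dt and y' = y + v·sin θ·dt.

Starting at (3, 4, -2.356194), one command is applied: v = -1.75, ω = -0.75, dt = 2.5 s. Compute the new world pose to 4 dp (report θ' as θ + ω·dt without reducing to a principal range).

θ' = -2.3562 + -0.75·2.5 = -4.2312
R = v/ω = -1.75/-0.75 = 2.3333
x' = 3 + 2.3333·(sin -4.2312 − sin -2.3562) = 6.7183
y' = 4 − 2.3333·(cos -4.2312 − cos -2.3562) = 3.4300

(6.7183, 3.4300, -4.2312)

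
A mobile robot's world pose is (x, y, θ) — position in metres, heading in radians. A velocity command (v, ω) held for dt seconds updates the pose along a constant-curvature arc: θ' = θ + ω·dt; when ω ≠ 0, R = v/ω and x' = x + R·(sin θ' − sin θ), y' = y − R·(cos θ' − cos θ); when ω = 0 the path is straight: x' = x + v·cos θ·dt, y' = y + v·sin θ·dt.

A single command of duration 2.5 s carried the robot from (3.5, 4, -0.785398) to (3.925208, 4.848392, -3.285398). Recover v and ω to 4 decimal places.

v = -0.5000, ω = -1.0000

Δθ = -3.285398 − -0.785398 = -2.500000
ω = Δθ/dt = -2.500000/2.5 = -1.0000
R = −Δy/(cos θ' − cos θ) = 0.5000
v = R·ω = 0.5000·-1.0000 = -0.5000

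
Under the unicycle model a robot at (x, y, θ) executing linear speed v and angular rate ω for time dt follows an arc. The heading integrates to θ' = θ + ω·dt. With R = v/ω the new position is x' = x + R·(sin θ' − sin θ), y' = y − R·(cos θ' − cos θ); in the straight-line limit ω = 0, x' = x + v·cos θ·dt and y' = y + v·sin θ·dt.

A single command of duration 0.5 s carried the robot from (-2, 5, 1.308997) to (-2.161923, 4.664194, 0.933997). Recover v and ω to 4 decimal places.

Δθ = 0.933997 − 1.308997 = -0.375000
ω = Δθ/dt = -0.375000/0.5 = -0.7500
R = −Δy/(cos θ' − cos θ) = 1.0000
v = R·ω = 1.0000·-0.7500 = -0.7500

v = -0.7500, ω = -0.7500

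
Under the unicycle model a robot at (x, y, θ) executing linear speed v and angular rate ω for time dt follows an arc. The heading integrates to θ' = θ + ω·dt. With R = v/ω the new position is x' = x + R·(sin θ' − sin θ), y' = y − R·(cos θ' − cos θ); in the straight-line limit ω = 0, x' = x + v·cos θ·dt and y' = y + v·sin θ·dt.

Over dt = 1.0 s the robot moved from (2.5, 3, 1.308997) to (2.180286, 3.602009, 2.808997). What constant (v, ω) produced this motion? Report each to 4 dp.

v = 0.7500, ω = 1.5000

Δθ = 2.808997 − 1.308997 = 1.500000
ω = Δθ/dt = 1.500000/1.0 = 1.5000
R = −Δy/(cos θ' − cos θ) = 0.5000
v = R·ω = 0.5000·1.5000 = 0.7500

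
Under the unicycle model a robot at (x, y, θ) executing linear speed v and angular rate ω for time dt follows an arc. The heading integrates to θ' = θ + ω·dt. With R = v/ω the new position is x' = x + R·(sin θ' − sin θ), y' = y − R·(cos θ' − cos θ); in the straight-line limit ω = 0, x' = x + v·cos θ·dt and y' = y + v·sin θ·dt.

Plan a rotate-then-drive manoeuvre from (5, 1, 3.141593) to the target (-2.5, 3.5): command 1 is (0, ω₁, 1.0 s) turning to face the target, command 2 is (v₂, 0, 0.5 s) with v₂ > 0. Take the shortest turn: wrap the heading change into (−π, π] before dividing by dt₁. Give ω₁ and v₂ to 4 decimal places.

heading to target = atan2(3.5−1, -2.5−5) = 2.8198
Δθ = wrap(2.8198 − 3.1416) = -0.3218; ω₁ = Δθ/dt₁ = -0.3218
distance = √((-2.5−5)² + (3.5−1)²) = 7.9057; v₂ = distance/dt₂ = 15.8114

ω₁ = -0.3218, v₂ = 15.8114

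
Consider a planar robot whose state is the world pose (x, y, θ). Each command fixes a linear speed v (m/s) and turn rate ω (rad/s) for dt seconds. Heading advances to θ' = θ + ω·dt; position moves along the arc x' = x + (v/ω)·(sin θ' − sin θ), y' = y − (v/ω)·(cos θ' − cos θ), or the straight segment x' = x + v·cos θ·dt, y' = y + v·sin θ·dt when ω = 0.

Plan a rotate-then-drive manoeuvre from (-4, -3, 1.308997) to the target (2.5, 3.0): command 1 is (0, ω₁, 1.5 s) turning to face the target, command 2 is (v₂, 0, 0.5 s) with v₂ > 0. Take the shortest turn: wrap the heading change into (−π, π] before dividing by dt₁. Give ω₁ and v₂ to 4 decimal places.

heading to target = atan2(3−-3, 2.5−-4) = 0.7454
Δθ = wrap(0.7454 − 1.3090) = -0.5636; ω₁ = Δθ/dt₁ = -0.3757
distance = √((2.5−-4)² + (3−-3)²) = 8.8459; v₂ = distance/dt₂ = 17.6918

ω₁ = -0.3757, v₂ = 17.6918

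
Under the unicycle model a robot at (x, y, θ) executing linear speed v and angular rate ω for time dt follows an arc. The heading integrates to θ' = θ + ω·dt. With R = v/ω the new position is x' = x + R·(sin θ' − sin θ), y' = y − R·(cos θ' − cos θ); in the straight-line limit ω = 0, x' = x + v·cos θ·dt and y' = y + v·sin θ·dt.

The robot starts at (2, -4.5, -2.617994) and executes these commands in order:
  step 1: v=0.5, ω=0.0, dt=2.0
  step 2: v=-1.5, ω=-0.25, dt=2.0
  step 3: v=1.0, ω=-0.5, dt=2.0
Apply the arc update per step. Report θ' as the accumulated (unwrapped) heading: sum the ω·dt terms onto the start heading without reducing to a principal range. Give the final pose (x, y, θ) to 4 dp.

(2.2882, -3.3184, -4.1180)

step 1: θ'=-2.6180 (straight) → pose (1.1340, -5.0000, -2.6180)
step 2: θ'=-3.1180 (R=6.0000) → pose (3.9924, -4.1978, -3.1180)
step 3: θ'=-4.1180 (R=-2.0000) → pose (2.2882, -3.3184, -4.1180)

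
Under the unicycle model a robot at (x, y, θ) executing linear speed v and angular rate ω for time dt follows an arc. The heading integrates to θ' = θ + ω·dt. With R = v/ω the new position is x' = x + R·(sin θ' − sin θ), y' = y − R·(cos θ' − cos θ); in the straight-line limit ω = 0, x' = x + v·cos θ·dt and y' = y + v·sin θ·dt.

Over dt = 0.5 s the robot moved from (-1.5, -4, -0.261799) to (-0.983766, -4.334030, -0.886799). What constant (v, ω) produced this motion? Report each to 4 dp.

Δθ = -0.886799 − -0.261799 = -0.625000
ω = Δθ/dt = -0.625000/0.5 = -1.2500
R = Δx/(sin θ' − sin θ) = -1.0000
v = R·ω = -1.0000·-1.2500 = 1.2500

v = 1.2500, ω = -1.2500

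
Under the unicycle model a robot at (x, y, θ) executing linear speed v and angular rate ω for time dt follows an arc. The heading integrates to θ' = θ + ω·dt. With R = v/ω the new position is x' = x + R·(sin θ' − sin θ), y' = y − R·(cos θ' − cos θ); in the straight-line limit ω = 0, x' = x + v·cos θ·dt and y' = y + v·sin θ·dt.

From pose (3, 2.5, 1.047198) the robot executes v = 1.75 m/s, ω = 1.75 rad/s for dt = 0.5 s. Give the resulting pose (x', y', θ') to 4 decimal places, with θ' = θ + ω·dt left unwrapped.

θ' = 1.0472 + 1.75·0.5 = 1.9222
R = v/ω = 1.75/1.75 = 1.0000
x' = 3 + 1.0000·(sin 1.9222 − sin 1.0472) = 3.0729
y' = 2.5 − 1.0000·(cos 1.9222 − cos 1.0472) = 3.3442

(3.0729, 3.3442, 1.9222)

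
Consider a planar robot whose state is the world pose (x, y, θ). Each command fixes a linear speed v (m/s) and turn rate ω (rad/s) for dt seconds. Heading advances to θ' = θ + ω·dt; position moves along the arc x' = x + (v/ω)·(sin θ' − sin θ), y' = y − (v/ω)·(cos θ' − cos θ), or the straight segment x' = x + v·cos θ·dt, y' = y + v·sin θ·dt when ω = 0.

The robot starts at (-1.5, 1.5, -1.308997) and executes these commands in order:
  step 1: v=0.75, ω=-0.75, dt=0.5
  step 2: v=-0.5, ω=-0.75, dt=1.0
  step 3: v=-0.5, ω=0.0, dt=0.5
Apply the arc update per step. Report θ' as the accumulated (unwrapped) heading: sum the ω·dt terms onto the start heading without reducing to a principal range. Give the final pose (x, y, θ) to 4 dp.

(-1.0533, 1.7220, -2.4340)

step 1: θ'=-1.6840 (R=-1.0000) → pose (-1.4723, 1.1282, -1.6840)
step 2: θ'=-2.4340 (R=0.6667) → pose (-1.2433, 1.5595, -2.4340)
step 3: θ'=-2.4340 (straight) → pose (-1.0533, 1.7220, -2.4340)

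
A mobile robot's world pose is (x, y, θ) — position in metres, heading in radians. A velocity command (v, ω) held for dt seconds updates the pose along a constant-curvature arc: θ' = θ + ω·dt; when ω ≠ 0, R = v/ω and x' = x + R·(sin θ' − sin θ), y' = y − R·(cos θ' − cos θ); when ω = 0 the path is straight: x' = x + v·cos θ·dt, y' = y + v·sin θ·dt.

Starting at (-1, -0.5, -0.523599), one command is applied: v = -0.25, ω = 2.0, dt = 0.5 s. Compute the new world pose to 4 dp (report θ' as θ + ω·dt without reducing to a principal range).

θ' = -0.5236 + 2.0·0.5 = 0.4764
R = v/ω = -0.25/2.0 = -0.1250
x' = -1 + -0.1250·(sin 0.4764 − sin -0.5236) = -1.1198
y' = -0.5 − -0.1250·(cos 0.4764 − cos -0.5236) = -0.4972

(-1.1198, -0.4972, 0.4764)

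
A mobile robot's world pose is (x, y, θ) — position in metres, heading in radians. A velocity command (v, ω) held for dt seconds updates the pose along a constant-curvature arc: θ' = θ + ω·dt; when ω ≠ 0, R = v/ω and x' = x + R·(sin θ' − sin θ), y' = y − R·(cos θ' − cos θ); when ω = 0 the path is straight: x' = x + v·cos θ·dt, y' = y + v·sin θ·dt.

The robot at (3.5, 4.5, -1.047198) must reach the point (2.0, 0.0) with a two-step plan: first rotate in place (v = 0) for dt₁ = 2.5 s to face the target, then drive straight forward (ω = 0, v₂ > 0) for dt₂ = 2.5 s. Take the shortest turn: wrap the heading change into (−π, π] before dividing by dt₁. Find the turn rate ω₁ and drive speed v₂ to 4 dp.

ω₁ = -0.3381, v₂ = 1.8974

heading to target = atan2(0−4.5, 2−3.5) = -1.8925
Δθ = wrap(-1.8925 − -1.0472) = -0.8453; ω₁ = Δθ/dt₁ = -0.3381
distance = √((2−3.5)² + (0−4.5)²) = 4.7434; v₂ = distance/dt₂ = 1.8974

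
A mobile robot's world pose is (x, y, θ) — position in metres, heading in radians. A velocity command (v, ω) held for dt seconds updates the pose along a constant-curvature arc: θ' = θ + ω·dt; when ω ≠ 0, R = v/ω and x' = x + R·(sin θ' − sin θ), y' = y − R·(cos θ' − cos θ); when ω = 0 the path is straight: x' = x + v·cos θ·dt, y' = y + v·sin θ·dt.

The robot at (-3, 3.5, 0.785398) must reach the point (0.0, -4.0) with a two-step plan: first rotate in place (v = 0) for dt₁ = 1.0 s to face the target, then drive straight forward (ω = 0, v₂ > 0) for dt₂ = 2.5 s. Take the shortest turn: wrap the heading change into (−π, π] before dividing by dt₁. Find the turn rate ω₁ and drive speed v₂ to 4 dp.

heading to target = atan2(-4−3.5, 0−-3) = -1.1903
Δθ = wrap(-1.1903 − 0.7854) = -1.9757; ω₁ = Δθ/dt₁ = -1.9757
distance = √((0−-3)² + (-4−3.5)²) = 8.0777; v₂ = distance/dt₂ = 3.2311

ω₁ = -1.9757, v₂ = 3.2311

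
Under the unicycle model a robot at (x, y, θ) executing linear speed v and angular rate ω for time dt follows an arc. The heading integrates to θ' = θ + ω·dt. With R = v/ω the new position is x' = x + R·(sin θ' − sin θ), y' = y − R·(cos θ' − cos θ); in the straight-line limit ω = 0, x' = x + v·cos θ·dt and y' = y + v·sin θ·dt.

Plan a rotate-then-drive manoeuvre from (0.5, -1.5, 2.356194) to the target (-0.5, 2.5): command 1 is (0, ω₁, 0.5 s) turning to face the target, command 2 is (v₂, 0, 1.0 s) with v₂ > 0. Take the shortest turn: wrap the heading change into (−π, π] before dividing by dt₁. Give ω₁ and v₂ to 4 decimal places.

heading to target = atan2(2.5−-1.5, -0.5−0.5) = 1.8158
Δθ = wrap(1.8158 − 2.3562) = -0.5404; ω₁ = Δθ/dt₁ = -1.0808
distance = √((-0.5−0.5)² + (2.5−-1.5)²) = 4.1231; v₂ = distance/dt₂ = 4.1231

ω₁ = -1.0808, v₂ = 4.1231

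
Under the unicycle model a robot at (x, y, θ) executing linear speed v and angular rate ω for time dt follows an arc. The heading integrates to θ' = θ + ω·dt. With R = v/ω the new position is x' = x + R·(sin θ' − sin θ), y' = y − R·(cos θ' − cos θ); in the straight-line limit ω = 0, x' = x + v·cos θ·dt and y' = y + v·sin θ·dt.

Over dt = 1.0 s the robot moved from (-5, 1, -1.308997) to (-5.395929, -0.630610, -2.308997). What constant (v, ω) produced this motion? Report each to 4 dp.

v = 1.7500, ω = -1.0000

Δθ = -2.308997 − -1.308997 = -1.000000
ω = Δθ/dt = -1.000000/1.0 = -1.0000
R = −Δy/(cos θ' − cos θ) = -1.7500
v = R·ω = -1.7500·-1.0000 = 1.7500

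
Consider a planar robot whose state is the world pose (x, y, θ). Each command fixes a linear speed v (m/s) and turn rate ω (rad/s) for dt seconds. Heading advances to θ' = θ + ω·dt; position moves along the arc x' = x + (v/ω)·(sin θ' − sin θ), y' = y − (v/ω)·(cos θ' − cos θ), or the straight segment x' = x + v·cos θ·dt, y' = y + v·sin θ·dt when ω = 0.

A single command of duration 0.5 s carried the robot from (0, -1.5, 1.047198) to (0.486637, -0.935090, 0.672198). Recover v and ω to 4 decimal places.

v = 1.5000, ω = -0.7500

Δθ = 0.672198 − 1.047198 = -0.375000
ω = Δθ/dt = -0.375000/0.5 = -0.7500
R = −Δy/(cos θ' − cos θ) = -2.0000
v = R·ω = -2.0000·-0.7500 = 1.5000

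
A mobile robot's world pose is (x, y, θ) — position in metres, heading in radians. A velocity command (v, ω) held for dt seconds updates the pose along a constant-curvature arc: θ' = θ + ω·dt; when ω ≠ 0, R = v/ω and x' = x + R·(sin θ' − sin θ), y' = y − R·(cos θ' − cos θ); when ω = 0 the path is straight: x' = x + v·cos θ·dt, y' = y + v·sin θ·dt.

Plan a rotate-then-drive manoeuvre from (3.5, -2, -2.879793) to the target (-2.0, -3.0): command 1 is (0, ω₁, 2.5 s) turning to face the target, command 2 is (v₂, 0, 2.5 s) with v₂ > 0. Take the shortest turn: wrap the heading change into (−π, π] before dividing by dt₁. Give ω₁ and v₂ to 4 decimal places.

heading to target = atan2(-3−-2, -2−3.5) = -2.9617
Δθ = wrap(-2.9617 − -2.8798) = -0.0819; ω₁ = Δθ/dt₁ = -0.0328
distance = √((-2−3.5)² + (-3−-2)²) = 5.5902; v₂ = distance/dt₂ = 2.2361

ω₁ = -0.0328, v₂ = 2.2361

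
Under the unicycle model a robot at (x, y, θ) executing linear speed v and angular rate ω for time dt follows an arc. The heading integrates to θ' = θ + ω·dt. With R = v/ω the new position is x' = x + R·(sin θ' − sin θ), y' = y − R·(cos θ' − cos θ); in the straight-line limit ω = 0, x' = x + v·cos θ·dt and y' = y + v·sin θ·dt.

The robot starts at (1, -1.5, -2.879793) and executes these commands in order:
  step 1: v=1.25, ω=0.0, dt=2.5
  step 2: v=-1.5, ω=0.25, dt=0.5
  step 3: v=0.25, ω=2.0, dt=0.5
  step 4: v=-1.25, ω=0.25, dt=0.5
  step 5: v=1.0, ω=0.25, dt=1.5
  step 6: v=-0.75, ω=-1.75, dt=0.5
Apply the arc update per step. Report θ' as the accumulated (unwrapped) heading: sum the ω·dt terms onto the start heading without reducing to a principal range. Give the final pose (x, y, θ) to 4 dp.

(-1.0730, -2.6613, -2.1298)

step 1: θ'=-2.8798 (straight) → pose (-2.0185, -2.3088, -2.8798)
step 2: θ'=-2.7548 (R=-6.0000) → pose (-1.3081, -2.0700, -2.7548)
step 3: θ'=-1.7548 (R=0.1250) → pose (-1.3838, -2.1629, -1.7548)
step 4: θ'=-1.6298 (R=-5.0000) → pose (-1.3081, -1.5429, -1.6298)
step 5: θ'=-1.2548 (R=4.0000) → pose (-1.1170, -3.0218, -1.2548)
step 6: θ'=-2.1298 (R=0.4286) → pose (-1.0730, -2.6613, -2.1298)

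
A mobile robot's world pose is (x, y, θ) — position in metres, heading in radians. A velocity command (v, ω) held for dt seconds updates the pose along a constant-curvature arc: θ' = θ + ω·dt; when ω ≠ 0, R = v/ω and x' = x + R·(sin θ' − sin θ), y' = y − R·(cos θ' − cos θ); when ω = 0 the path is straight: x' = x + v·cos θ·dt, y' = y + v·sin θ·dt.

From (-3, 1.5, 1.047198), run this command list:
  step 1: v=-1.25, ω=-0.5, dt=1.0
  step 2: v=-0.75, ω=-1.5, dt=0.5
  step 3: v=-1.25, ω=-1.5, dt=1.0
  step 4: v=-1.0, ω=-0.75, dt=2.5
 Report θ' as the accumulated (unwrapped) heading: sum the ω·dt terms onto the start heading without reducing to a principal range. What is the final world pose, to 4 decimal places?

step 1: θ'=0.5472 (R=2.5000) → pose (-3.8643, 0.6150, 0.5472)
step 2: θ'=-0.2028 (R=0.5000) → pose (-4.2252, 0.5523, -0.2028)
step 3: θ'=-1.7028 (R=0.8333) → pose (-4.8834, 1.4782, -1.7028)
step 4: θ'=-3.5778 (R=1.3333) → pose (-2.9983, 2.5112, -3.5778)

(-2.9983, 2.5112, -3.5778)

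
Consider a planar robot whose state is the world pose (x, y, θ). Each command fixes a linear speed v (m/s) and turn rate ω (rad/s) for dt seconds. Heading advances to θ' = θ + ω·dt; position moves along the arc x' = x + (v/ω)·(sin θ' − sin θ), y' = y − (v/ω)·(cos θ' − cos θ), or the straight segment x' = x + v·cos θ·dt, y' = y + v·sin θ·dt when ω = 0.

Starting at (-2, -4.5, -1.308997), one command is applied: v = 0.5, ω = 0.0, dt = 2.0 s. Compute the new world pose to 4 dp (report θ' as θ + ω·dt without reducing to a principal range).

(-1.7412, -5.4659, -1.3090)

θ' = -1.3090 + 0.0·2.0 = -1.3090
ω = 0 → straight: x' = -2 + 0.5·cos(-1.3090)·2.0 = -1.7412
y' = -4.5 + 0.5·sin(-1.3090)·2.0 = -5.4659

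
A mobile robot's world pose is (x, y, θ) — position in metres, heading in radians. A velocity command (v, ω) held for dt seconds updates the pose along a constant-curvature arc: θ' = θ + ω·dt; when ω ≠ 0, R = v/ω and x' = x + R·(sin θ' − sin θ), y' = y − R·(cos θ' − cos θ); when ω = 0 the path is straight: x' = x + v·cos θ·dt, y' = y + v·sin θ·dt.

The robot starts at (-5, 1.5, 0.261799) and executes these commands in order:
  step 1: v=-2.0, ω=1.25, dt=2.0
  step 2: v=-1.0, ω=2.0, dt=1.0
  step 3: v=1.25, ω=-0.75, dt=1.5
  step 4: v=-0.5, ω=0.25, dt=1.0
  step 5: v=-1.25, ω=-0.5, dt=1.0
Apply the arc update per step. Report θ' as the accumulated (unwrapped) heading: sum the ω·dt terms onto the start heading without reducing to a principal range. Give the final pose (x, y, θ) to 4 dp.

(-3.8727, -1.7135, 3.3868)

step 1: θ'=2.7618 (R=-1.6000) → pose (-5.1791, -1.5315, 2.7618)
step 2: θ'=4.7618 (R=-0.5000) → pose (-4.4943, -1.0424, 4.7618)
step 3: θ'=3.6368 (R=-1.6667) → pose (-5.3669, -2.5912, 3.6368)
step 4: θ'=3.8868 (R=-2.0000) → pose (-4.9611, -2.3013, 3.8868)
step 5: θ'=3.3868 (R=2.5000) → pose (-3.8727, -1.7135, 3.3868)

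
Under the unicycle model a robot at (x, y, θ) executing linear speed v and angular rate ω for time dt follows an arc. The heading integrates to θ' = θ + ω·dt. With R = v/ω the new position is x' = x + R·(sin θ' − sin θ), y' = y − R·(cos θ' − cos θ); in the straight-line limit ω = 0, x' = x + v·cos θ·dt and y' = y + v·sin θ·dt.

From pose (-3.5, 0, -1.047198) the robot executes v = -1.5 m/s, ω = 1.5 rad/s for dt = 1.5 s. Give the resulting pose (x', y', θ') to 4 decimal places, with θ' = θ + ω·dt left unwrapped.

θ' = -1.0472 + 1.5·1.5 = 1.2028
R = v/ω = -1.5/1.5 = -1.0000
x' = -3.5 + -1.0000·(sin 1.2028 − sin -1.0472) = -5.2991
y' = 0 − -1.0000·(cos 1.2028 − cos -1.0472) = -0.1403

(-5.2991, -0.1403, 1.2028)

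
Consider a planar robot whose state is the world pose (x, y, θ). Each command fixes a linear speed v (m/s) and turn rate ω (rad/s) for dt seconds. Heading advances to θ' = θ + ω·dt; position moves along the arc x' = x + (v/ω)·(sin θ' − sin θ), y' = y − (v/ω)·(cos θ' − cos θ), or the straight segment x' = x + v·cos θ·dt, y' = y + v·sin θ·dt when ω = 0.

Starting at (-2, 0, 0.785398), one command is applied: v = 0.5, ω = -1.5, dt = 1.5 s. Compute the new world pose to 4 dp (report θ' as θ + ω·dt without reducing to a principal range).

θ' = 0.7854 + -1.5·1.5 = -1.4646
R = v/ω = 0.5/-1.5 = -0.3333
x' = -2 + -0.3333·(sin -1.4646 − sin 0.7854) = -1.4328
y' = 0 − -0.3333·(cos -1.4646 − cos 0.7854) = -0.2004

(-1.4328, -0.2004, -1.4646)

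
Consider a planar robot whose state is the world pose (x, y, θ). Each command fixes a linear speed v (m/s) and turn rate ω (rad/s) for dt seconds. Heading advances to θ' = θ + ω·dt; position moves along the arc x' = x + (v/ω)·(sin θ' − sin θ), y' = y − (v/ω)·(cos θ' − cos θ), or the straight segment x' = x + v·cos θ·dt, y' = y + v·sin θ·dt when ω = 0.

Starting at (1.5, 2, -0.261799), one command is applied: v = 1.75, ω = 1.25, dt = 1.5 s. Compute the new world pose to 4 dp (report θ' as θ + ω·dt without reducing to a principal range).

θ' = -0.2618 + 1.25·1.5 = 1.6132
R = v/ω = 1.75/1.25 = 1.4000
x' = 1.5 + 1.4000·(sin 1.6132 − sin -0.2618) = 3.2611
y' = 2 − 1.4000·(cos 1.6132 − cos -0.2618) = 3.4116

(3.2611, 3.4116, 1.6132)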